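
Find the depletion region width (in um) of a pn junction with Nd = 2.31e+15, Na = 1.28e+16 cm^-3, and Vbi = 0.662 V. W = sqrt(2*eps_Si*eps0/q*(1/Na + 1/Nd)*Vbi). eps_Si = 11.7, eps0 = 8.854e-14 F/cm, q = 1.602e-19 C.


Step 1: 1/Na + 1/Nd = 1/1.28e+16 + 1/2.31e+15 = 5.11025e-16
Step 2: 2*eps*eps0/q = 2*11.7*8.854e-14/1.602e-19 = 1.293281e+07
Step 3: W^2 = 1.293281e+07 * 5.11025e-16 * 0.662 = 4.37515e-09
Step 4: W = sqrt(4.37515e-09) = 6.614e-05 cm = 0.6614 um

0.6614


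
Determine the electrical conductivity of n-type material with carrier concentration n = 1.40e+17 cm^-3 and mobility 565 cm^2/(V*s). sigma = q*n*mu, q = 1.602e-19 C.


Step 1: sigma = q * n * mu
Step 2: sigma = 1.602e-19 * 1.40e+17 * 565
Step 3: sigma = 1.267e+01 S/cm

1.267e+01


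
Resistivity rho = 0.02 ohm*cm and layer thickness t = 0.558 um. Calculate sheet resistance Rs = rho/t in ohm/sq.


Step 1: Convert thickness to cm: t = 0.558 um = 5.5800e-05 cm
Step 2: Rs = rho / t = 0.02 / 5.5800e-05
Step 3: Rs = 358.4 ohm/sq

358.4


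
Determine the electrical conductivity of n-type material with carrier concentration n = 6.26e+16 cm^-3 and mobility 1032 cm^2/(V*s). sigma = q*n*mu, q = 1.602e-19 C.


Step 1: sigma = q * n * mu
Step 2: sigma = 1.602e-19 * 6.26e+16 * 1032
Step 3: sigma = 1.035e+01 S/cm

1.035e+01


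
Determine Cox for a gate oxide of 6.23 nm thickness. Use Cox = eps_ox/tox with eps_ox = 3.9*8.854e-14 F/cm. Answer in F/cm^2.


Step 1: eps_ox = 3.9 * 8.854e-14 = 3.45306e-13 F/cm
Step 2: tox in cm = 6.23 nm * 1e-7 = 6.2300e-07 cm
Step 3: Cox = 3.45306e-13 / 6.2300e-07 = 5.54e-07 F/cm^2

5.54e-07


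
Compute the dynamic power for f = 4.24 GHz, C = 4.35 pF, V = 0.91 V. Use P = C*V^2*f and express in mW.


Step 1: V^2 = 0.91^2 = 0.8281 V^2
Step 2: P = C*V^2*f = 4.35e-12 F * 0.8281 * 4.24e9 Hz
Step 3: P = 1.52734764e-02 W
Step 4: P = 15.273 mW

15.273


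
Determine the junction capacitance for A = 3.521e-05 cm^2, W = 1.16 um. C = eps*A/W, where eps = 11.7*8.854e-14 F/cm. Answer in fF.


Step 1: eps_Si = 11.7 * 8.854e-14 = 1.035918e-12 F/cm
Step 2: W in cm = 1.16 * 1e-4 = 1.16e-04 cm
Step 3: C = 1.035918e-12 * 3.521e-05 / 1.16e-04 = 3.144368e-13 F
Step 4: C = 314.44 fF

314.44


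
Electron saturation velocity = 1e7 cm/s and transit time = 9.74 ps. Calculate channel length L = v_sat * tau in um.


Step 1: tau in seconds = 9.74 ps * 1e-12 = 9.7400e-12 s
Step 2: L = v_sat * tau = 1e7 * 9.7400e-12 = 9.7400e-05 cm
Step 3: L in um = 9.7400e-05 * 1e4 = 0.974 um

0.974


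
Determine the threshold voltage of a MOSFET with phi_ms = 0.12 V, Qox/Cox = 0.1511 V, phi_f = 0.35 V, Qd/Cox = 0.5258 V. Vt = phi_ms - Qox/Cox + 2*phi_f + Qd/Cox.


Step 1: Vt = phi_ms - Qox/Cox + 2*phi_f + Qd/Cox
Step 2: Vt = 0.12 - 0.1511 + 2*0.35 + 0.5258
Step 3: Vt = 0.12 - 0.1511 + 0.7 + 0.5258
Step 4: Vt = 1.1947 V

1.1947


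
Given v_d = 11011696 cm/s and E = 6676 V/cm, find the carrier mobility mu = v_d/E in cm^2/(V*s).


Step 1: mu = v_d / E
Step 2: mu = 11011696 / 6676
Step 3: mu = 1649.45 cm^2/(V*s)

1649.45


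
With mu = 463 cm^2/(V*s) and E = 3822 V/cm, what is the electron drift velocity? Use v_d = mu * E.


Step 1: v_d = mu * E
Step 2: v_d = 463 * 3822 = 1769586
Step 3: v_d = 1.77e+06 cm/s

1.77e+06


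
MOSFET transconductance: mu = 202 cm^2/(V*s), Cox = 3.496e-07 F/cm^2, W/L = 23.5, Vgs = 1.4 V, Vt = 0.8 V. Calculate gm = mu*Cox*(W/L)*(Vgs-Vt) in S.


Step 1: Vov = Vgs - Vt = 1.4 - 0.8 = 0.6 V
Step 2: gm = mu * Cox * (W/L) * Vov
Step 3: gm = 202 * 3.496e-07 * 23.5 * 0.6 = 9.96e-04 S

9.96e-04


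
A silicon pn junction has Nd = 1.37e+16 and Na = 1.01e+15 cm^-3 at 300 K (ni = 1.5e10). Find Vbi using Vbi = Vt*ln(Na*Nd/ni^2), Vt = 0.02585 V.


Step 1: Compute Na*Nd/ni^2 = 1.01e+15 * 1.37e+16 / (1.5e10)^2 = 6.1498e+10
Step 2: ln(6.1498e+10) = 24.8423
Step 3: Vbi = 0.02585 * 24.8423 = 0.642 V

0.642


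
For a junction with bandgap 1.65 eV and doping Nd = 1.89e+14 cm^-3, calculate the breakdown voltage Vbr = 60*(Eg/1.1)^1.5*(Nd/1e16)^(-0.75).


Step 1: Eg/1.1 = 1.65/1.1 = 1.500000
Step 2: (Eg/1.1)^1.5 = 1.500000^1.5 = 1.837117
Step 3: (Nd/1e16)^(-0.75) = (0.0189)^(-0.75) = 19.617951
Step 4: Vbr = 60 * 1.837117 * 19.617951 = 2162.4 V

2162.4


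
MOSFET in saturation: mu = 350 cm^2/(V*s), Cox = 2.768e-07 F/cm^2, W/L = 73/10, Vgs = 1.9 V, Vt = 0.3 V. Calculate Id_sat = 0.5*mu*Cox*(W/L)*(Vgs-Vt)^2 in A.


Step 1: Overdrive voltage Vov = Vgs - Vt = 1.9 - 0.3 = 1.6 V
Step 2: W/L = 73/10 = 7.3
Step 3: Id = 0.5 * 350 * 2.768e-07 * 7.3 * 1.6^2
Step 4: Id = 9.05e-04 A

9.05e-04


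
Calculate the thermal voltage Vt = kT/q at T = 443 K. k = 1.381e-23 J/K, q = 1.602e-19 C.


Step 1: kT = 1.381e-23 * 443 = 6.11783e-21 J
Step 2: Vt = kT/q = 6.11783e-21 / 1.602e-19
Step 3: Vt = 0.03819 V

0.03819


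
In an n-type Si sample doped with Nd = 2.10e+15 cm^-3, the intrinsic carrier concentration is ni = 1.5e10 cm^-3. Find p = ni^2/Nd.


Step 1: Since Nd >> ni, n ≈ Nd = 2.10e+15 cm^-3
Step 2: p = ni^2 / n = (1.5e10)^2 / 2.10e+15
Step 3: p = 2.25e20 / 2.10e+15 = 1.07e+05 cm^-3

1.07e+05


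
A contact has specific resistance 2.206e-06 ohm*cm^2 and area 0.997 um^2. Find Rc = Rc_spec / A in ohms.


Step 1: Convert area to cm^2: 0.997 um^2 = 9.9700e-09 cm^2
Step 2: Rc = Rc_spec / A = 2.206e-06 / 9.9700e-09
Step 3: Rc = 2.21e+02 ohms

2.21e+02


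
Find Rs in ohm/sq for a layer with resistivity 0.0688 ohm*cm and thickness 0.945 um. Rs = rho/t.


Step 1: Convert thickness to cm: t = 0.945 um = 9.4500e-05 cm
Step 2: Rs = rho / t = 0.0688 / 9.4500e-05
Step 3: Rs = 728.0 ohm/sq

728.0


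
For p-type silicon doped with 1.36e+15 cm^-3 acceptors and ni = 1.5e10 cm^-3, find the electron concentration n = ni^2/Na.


Step 1: Majority hole concentration p ≈ Na = 1.36e+15 cm^-3
Step 2: n = ni^2 / Na = (1.5e10)^2 / 1.36e+15
Step 3: n = 1.65e+05 cm^-3

1.65e+05


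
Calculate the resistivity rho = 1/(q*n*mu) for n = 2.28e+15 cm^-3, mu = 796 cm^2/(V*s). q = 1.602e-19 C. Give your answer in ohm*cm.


Step 1: sigma = q * n * mu = 1.602e-19 * 2.28e+15 * 796 = 2.90744e-01 S/cm
Step 2: rho = 1 / sigma = 1 / 2.90744e-01 = 3.439 ohm*cm

3.439


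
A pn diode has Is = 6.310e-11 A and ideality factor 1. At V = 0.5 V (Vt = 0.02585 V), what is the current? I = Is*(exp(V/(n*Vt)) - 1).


Step 1: V/(n*Vt) = 0.5/(1*0.02585) = 19.3424
Step 2: exp(19.3424) = 2.5136e+08
Step 3: I = 6.310e-11 * (2.5136e+08 - 1) = 1.59e-02 A

1.59e-02


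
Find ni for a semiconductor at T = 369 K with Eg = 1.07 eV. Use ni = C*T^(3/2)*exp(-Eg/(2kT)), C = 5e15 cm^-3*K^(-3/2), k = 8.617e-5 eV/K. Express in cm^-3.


Step 1: Compute kT = 8.617e-5 * 369 = 0.03179673 eV
Step 2: Exponent = -Eg/(2kT) = -1.07/(2*0.03179673) = -16.82563
Step 3: T^(3/2) = 369^1.5 = 7088.26
Step 4: ni = 5e15 * 7088.26 * exp(-16.82563) = 1.75e+12 cm^-3

1.75e+12


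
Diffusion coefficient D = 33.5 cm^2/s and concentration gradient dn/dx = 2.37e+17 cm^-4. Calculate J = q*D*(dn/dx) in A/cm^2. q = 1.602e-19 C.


Step 1: J = q * D * (dn/dx)
Step 2: J = 1.602e-19 * 33.5 * 2.37e+17
Step 3: J = 1.27e+00 A/cm^2

1.27e+00


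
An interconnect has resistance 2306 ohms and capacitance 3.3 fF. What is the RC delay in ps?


Step 1: tau = R * C
Step 2: tau = 2306 * 3.3 fF = 2306 * 3.3e-15 F
Step 3: tau = 7.6098e-12 s = 7.6098 ps

7.6098


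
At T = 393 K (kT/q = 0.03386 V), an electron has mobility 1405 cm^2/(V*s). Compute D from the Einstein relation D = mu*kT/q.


Step 1: D = mu * (kT/q)
Step 2: D = 1405 * 0.03386
Step 3: D = 47.57 cm^2/s

47.57


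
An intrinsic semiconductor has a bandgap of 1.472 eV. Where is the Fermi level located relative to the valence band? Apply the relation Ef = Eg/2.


Step 1: For an intrinsic semiconductor, the Fermi level sits at midgap.
Step 2: Ef = Eg / 2 = 1.472 / 2 = 0.736 eV

0.736


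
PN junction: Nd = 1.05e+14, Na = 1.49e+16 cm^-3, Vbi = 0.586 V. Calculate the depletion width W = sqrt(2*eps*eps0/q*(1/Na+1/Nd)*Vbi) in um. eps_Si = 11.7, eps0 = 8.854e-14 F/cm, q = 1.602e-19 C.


Step 1: 1/Na + 1/Nd = 1/1.49e+16 + 1/1.05e+14 = 9.59092e-15
Step 2: 2*eps*eps0/q = 2*11.7*8.854e-14/1.602e-19 = 1.293281e+07
Step 3: W^2 = 1.293281e+07 * 9.59092e-15 * 0.586 = 7.26860e-08
Step 4: W = sqrt(7.26860e-08) = 2.696e-04 cm = 2.696 um

2.696


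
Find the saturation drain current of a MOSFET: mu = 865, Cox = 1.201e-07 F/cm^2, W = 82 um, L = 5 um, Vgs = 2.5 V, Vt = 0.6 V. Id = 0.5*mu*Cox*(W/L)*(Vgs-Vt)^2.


Step 1: Overdrive voltage Vov = Vgs - Vt = 2.5 - 0.6 = 1.9 V
Step 2: W/L = 82/5 = 16.4
Step 3: Id = 0.5 * 865 * 1.201e-07 * 16.4 * 1.9^2
Step 4: Id = 3.08e-03 A

3.08e-03


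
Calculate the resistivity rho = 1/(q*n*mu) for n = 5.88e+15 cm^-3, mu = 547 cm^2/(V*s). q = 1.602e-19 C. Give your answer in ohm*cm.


Step 1: sigma = q * n * mu = 1.602e-19 * 5.88e+15 * 547 = 5.15261e-01 S/cm
Step 2: rho = 1 / sigma = 1 / 5.15261e-01 = 1.941 ohm*cm

1.941


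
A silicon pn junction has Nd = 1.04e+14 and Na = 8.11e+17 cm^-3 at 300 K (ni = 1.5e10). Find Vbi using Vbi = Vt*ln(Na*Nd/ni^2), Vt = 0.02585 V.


Step 1: Compute Na*Nd/ni^2 = 8.11e+17 * 1.04e+14 / (1.5e10)^2 = 3.7486e+11
Step 2: ln(3.7486e+11) = 26.6498
Step 3: Vbi = 0.02585 * 26.6498 = 0.689 V

0.689


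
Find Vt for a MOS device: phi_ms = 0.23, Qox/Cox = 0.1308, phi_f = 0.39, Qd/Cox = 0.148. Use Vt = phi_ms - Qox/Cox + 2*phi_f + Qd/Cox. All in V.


Step 1: Vt = phi_ms - Qox/Cox + 2*phi_f + Qd/Cox
Step 2: Vt = 0.23 - 0.1308 + 2*0.39 + 0.148
Step 3: Vt = 0.23 - 0.1308 + 0.78 + 0.148
Step 4: Vt = 1.0272 V

1.0272


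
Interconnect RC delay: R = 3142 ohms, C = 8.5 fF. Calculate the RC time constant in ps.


Step 1: tau = R * C
Step 2: tau = 3142 * 8.5 fF = 3142 * 8.5e-15 F
Step 3: tau = 2.6707e-11 s = 26.707 ps

26.707


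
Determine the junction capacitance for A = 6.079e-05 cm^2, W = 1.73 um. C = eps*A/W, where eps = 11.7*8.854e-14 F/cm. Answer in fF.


Step 1: eps_Si = 11.7 * 8.854e-14 = 1.035918e-12 F/cm
Step 2: W in cm = 1.73 * 1e-4 = 1.73e-04 cm
Step 3: C = 1.035918e-12 * 6.079e-05 / 1.73e-04 = 3.640084e-13 F
Step 4: C = 364.01 fF

364.01


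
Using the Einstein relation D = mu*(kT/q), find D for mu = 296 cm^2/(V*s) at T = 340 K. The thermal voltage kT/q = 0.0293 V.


Step 1: D = mu * (kT/q)
Step 2: D = 296 * 0.0293
Step 3: D = 8.67 cm^2/s

8.67


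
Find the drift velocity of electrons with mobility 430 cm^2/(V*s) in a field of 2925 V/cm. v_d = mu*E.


Step 1: v_d = mu * E
Step 2: v_d = 430 * 2925 = 1257750
Step 3: v_d = 1.26e+06 cm/s

1.26e+06


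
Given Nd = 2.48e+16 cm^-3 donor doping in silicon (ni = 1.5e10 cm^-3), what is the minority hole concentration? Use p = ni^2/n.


Step 1: Since Nd >> ni, n ≈ Nd = 2.48e+16 cm^-3
Step 2: p = ni^2 / n = (1.5e10)^2 / 2.48e+16
Step 3: p = 2.25e20 / 2.48e+16 = 9.07e+03 cm^-3

9.07e+03


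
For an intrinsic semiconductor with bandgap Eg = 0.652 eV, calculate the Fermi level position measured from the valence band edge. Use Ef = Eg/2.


Step 1: For an intrinsic semiconductor, the Fermi level sits at midgap.
Step 2: Ef = Eg / 2 = 0.652 / 2 = 0.326 eV

0.326


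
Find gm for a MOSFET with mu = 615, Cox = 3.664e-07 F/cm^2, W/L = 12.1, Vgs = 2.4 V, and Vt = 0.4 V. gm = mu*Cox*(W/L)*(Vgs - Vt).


Step 1: Vov = Vgs - Vt = 2.4 - 0.4 = 2.0 V
Step 2: gm = mu * Cox * (W/L) * Vov
Step 3: gm = 615 * 3.664e-07 * 12.1 * 2.0 = 5.45e-03 S

5.45e-03


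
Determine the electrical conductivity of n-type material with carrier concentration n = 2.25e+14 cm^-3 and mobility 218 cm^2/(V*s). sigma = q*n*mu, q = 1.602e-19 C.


Step 1: sigma = q * n * mu
Step 2: sigma = 1.602e-19 * 2.25e+14 * 218
Step 3: sigma = 7.858e-03 S/cm

7.858e-03


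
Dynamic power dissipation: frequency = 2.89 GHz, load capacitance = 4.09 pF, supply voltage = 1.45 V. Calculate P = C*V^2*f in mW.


Step 1: V^2 = 1.45^2 = 2.1025 V^2
Step 2: P = C*V^2*f = 4.09e-12 F * 2.1025 * 2.89e9 Hz
Step 3: P = 2.485176025e-02 W
Step 4: P = 24.852 mW

24.852


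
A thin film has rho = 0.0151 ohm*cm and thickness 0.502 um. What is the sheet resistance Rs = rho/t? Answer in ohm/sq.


Step 1: Convert thickness to cm: t = 0.502 um = 5.0200e-05 cm
Step 2: Rs = rho / t = 0.0151 / 5.0200e-05
Step 3: Rs = 300.8 ohm/sq

300.8


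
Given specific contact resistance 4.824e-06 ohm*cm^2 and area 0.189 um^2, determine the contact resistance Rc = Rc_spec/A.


Step 1: Convert area to cm^2: 0.189 um^2 = 1.8900e-09 cm^2
Step 2: Rc = Rc_spec / A = 4.824e-06 / 1.8900e-09
Step 3: Rc = 2.55e+03 ohms

2.55e+03


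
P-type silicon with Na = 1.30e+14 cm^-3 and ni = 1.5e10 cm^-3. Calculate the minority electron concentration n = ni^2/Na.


Step 1: Majority hole concentration p ≈ Na = 1.30e+14 cm^-3
Step 2: n = ni^2 / Na = (1.5e10)^2 / 1.30e+14
Step 3: n = 1.73e+06 cm^-3

1.73e+06


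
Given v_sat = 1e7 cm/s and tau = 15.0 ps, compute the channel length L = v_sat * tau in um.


Step 1: tau in seconds = 15.0 ps * 1e-12 = 1.5000e-11 s
Step 2: L = v_sat * tau = 1e7 * 1.5000e-11 = 1.5000e-04 cm
Step 3: L in um = 1.5000e-04 * 1e4 = 1.5 um

1.5


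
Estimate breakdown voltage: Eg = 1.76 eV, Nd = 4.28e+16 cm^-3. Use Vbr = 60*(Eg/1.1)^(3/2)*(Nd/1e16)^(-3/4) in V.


Step 1: Eg/1.1 = 1.76/1.1 = 1.600000
Step 2: (Eg/1.1)^1.5 = 1.600000^1.5 = 2.023858
Step 3: (Nd/1e16)^(-0.75) = (4.28)^(-0.75) = 0.336060
Step 4: Vbr = 60 * 2.023858 * 0.336060 = 40.8 V

40.8


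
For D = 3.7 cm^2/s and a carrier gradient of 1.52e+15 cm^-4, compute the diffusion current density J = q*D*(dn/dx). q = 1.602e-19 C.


Step 1: J = q * D * (dn/dx)
Step 2: J = 1.602e-19 * 3.7 * 1.52e+15
Step 3: J = 9.01e-04 A/cm^2

9.01e-04


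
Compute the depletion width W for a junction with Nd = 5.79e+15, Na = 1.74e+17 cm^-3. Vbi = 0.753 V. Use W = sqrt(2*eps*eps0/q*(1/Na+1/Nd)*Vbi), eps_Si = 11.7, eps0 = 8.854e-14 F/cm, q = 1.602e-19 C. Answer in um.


Step 1: 1/Na + 1/Nd = 1/1.74e+17 + 1/5.79e+15 = 1.78459e-16
Step 2: 2*eps*eps0/q = 2*11.7*8.854e-14/1.602e-19 = 1.293281e+07
Step 3: W^2 = 1.293281e+07 * 1.78459e-16 * 0.753 = 1.73791e-09
Step 4: W = sqrt(1.73791e-09) = 4.169e-05 cm = 0.4169 um

0.4169


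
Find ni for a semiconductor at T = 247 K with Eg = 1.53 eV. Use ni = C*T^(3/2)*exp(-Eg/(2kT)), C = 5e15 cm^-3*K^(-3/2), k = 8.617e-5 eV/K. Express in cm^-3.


Step 1: Compute kT = 8.617e-5 * 247 = 0.02128399 eV
Step 2: Exponent = -Eg/(2kT) = -1.53/(2*0.02128399) = -35.94251
Step 3: T^(3/2) = 247^1.5 = 3881.91
Step 4: ni = 5e15 * 3881.91 * exp(-35.94251) = 4.77e+03 cm^-3

4.77e+03


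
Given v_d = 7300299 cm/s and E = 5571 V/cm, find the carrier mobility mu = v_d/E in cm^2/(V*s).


Step 1: mu = v_d / E
Step 2: mu = 7300299 / 5571
Step 3: mu = 1310.41 cm^2/(V*s)

1310.41


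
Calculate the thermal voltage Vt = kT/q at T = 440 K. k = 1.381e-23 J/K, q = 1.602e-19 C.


Step 1: kT = 1.381e-23 * 440 = 6.0764e-21 J
Step 2: Vt = kT/q = 6.0764e-21 / 1.602e-19
Step 3: Vt = 0.03793 V

0.03793


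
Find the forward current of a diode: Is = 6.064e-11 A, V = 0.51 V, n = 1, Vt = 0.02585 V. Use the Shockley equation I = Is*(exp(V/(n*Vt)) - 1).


Step 1: V/(n*Vt) = 0.51/(1*0.02585) = 19.7292
Step 2: exp(19.7292) = 3.7007e+08
Step 3: I = 6.064e-11 * (3.7007e+08 - 1) = 2.24e-02 A

2.24e-02


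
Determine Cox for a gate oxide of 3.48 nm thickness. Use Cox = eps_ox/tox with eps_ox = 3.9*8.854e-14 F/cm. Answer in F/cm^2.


Step 1: eps_ox = 3.9 * 8.854e-14 = 3.45306e-13 F/cm
Step 2: tox in cm = 3.48 nm * 1e-7 = 3.4800e-07 cm
Step 3: Cox = 3.45306e-13 / 3.4800e-07 = 9.92e-07 F/cm^2

9.92e-07


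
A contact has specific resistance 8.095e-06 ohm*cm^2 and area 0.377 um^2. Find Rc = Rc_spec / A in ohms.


Step 1: Convert area to cm^2: 0.377 um^2 = 3.7700e-09 cm^2
Step 2: Rc = Rc_spec / A = 8.095e-06 / 3.7700e-09
Step 3: Rc = 2.15e+03 ohms

2.15e+03


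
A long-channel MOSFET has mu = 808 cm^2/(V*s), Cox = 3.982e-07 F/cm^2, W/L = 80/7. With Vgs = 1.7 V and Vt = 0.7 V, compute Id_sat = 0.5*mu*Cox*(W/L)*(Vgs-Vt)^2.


Step 1: Overdrive voltage Vov = Vgs - Vt = 1.7 - 0.7 = 1.0 V
Step 2: W/L = 80/7 = 11.4286
Step 3: Id = 0.5 * 808 * 3.982e-07 * 11.4286 * 1.0^2
Step 4: Id = 1.84e-03 A

1.84e-03


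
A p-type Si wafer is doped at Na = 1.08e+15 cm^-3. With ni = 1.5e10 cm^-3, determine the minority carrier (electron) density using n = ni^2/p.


Step 1: Majority hole concentration p ≈ Na = 1.08e+15 cm^-3
Step 2: n = ni^2 / Na = (1.5e10)^2 / 1.08e+15
Step 3: n = 2.08e+05 cm^-3

2.08e+05


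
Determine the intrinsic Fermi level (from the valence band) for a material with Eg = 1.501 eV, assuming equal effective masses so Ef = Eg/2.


Step 1: For an intrinsic semiconductor, the Fermi level sits at midgap.
Step 2: Ef = Eg / 2 = 1.501 / 2 = 0.7505 eV

0.7505


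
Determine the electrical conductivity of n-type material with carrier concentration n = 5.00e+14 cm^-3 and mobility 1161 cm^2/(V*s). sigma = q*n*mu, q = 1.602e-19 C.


Step 1: sigma = q * n * mu
Step 2: sigma = 1.602e-19 * 5.00e+14 * 1161
Step 3: sigma = 9.300e-02 S/cm

9.300e-02


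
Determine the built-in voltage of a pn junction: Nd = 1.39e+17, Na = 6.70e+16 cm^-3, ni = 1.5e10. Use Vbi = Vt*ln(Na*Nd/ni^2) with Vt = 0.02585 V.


Step 1: Compute Na*Nd/ni^2 = 6.70e+16 * 1.39e+17 / (1.5e10)^2 = 4.1391e+13
Step 2: ln(4.1391e+13) = 31.3541
Step 3: Vbi = 0.02585 * 31.3541 = 0.811 V

0.811


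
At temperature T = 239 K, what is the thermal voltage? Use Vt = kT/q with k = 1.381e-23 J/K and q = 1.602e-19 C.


Step 1: kT = 1.381e-23 * 239 = 3.30059e-21 J
Step 2: Vt = kT/q = 3.30059e-21 / 1.602e-19
Step 3: Vt = 0.0206 V

0.0206


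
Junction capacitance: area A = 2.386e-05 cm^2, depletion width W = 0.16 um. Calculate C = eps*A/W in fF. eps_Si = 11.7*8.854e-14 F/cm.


Step 1: eps_Si = 11.7 * 8.854e-14 = 1.035918e-12 F/cm
Step 2: W in cm = 0.16 * 1e-4 = 1.60e-05 cm
Step 3: C = 1.035918e-12 * 2.386e-05 / 1.60e-05 = 1.544813e-12 F
Step 4: C = 1544.81 fF

1544.81


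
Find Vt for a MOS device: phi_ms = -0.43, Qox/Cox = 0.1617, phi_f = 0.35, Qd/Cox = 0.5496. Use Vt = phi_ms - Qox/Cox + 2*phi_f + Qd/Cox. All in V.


Step 1: Vt = phi_ms - Qox/Cox + 2*phi_f + Qd/Cox
Step 2: Vt = -0.43 - 0.1617 + 2*0.35 + 0.5496
Step 3: Vt = -0.43 - 0.1617 + 0.7 + 0.5496
Step 4: Vt = 0.6579 V

0.6579


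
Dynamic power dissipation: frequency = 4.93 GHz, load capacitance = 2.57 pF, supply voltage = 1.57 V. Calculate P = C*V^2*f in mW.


Step 1: V^2 = 1.57^2 = 2.4649 V^2
Step 2: P = C*V^2*f = 2.57e-12 F * 2.4649 * 4.93e9 Hz
Step 3: P = 3.123052949e-02 W
Step 4: P = 31.231 mW

31.231


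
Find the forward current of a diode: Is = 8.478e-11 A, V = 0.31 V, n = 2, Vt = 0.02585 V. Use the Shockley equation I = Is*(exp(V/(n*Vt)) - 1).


Step 1: V/(n*Vt) = 0.31/(2*0.02585) = 5.9961
Step 2: exp(5.9961) = 4.0186e+02
Step 3: I = 8.478e-11 * (4.0186e+02 - 1) = 3.40e-08 A

3.40e-08


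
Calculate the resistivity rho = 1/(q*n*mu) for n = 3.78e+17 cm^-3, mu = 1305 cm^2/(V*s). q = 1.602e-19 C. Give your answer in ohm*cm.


Step 1: sigma = q * n * mu = 1.602e-19 * 3.78e+17 * 1305 = 7.90251e+01 S/cm
Step 2: rho = 1 / sigma = 1 / 7.90251e+01 = 0.01265 ohm*cm

0.01265


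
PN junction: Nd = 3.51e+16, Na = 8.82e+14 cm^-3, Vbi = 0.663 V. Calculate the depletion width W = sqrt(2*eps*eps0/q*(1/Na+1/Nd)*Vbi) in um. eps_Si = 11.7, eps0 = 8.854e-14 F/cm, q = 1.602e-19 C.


Step 1: 1/Na + 1/Nd = 1/8.82e+14 + 1/3.51e+16 = 1.16228e-15
Step 2: 2*eps*eps0/q = 2*11.7*8.854e-14/1.602e-19 = 1.293281e+07
Step 3: W^2 = 1.293281e+07 * 1.16228e-15 * 0.663 = 9.96592e-09
Step 4: W = sqrt(9.96592e-09) = 9.983e-05 cm = 0.9983 um

0.9983


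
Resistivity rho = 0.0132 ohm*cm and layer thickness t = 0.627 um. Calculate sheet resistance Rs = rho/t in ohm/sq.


Step 1: Convert thickness to cm: t = 0.627 um = 6.2700e-05 cm
Step 2: Rs = rho / t = 0.0132 / 6.2700e-05
Step 3: Rs = 210.5 ohm/sq

210.5


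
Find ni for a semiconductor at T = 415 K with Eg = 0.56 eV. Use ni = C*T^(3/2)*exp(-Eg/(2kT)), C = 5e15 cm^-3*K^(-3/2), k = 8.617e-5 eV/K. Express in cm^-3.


Step 1: Compute kT = 8.617e-5 * 415 = 0.03576055 eV
Step 2: Exponent = -Eg/(2kT) = -0.56/(2*0.03576055) = -7.82986
Step 3: T^(3/2) = 415^1.5 = 8454.19
Step 4: ni = 5e15 * 8454.19 * exp(-7.82986) = 1.68e+16 cm^-3

1.68e+16


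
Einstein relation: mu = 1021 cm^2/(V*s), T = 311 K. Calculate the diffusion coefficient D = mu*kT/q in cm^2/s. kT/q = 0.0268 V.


Step 1: D = mu * (kT/q)
Step 2: D = 1021 * 0.0268
Step 3: D = 27.36 cm^2/s

27.36


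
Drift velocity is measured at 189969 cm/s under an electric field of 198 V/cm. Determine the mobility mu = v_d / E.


Step 1: mu = v_d / E
Step 2: mu = 189969 / 198
Step 3: mu = 959.44 cm^2/(V*s)

959.44


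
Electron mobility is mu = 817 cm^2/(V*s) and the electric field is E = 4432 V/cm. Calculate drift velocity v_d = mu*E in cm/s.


Step 1: v_d = mu * E
Step 2: v_d = 817 * 4432 = 3620944
Step 3: v_d = 3.62e+06 cm/s

3.62e+06


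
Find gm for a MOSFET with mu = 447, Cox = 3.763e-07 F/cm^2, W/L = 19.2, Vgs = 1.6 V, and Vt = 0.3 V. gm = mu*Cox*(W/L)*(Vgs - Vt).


Step 1: Vov = Vgs - Vt = 1.6 - 0.3 = 1.3 V
Step 2: gm = mu * Cox * (W/L) * Vov
Step 3: gm = 447 * 3.763e-07 * 19.2 * 1.3 = 4.20e-03 S

4.20e-03


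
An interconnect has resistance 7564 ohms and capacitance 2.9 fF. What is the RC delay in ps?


Step 1: tau = R * C
Step 2: tau = 7564 * 2.9 fF = 7564 * 2.9e-15 F
Step 3: tau = 2.19356e-11 s = 21.9356 ps

21.9356


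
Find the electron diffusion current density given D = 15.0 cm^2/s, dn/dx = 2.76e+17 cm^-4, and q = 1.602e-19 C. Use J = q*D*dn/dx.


Step 1: J = q * D * (dn/dx)
Step 2: J = 1.602e-19 * 15.0 * 2.76e+17
Step 3: J = 6.63e-01 A/cm^2

6.63e-01


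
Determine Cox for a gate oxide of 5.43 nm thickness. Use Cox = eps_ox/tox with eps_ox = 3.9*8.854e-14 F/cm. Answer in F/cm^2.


Step 1: eps_ox = 3.9 * 8.854e-14 = 3.45306e-13 F/cm
Step 2: tox in cm = 5.43 nm * 1e-7 = 5.4300e-07 cm
Step 3: Cox = 3.45306e-13 / 5.4300e-07 = 6.36e-07 F/cm^2

6.36e-07


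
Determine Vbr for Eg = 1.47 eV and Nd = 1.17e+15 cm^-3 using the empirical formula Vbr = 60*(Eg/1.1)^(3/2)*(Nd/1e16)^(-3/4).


Step 1: Eg/1.1 = 1.47/1.1 = 1.336364
Step 2: (Eg/1.1)^1.5 = 1.336364^1.5 = 1.544853
Step 3: (Nd/1e16)^(-0.75) = (0.117)^(-0.75) = 4.998741
Step 4: Vbr = 60 * 1.544853 * 4.998741 = 463.3 V

463.3


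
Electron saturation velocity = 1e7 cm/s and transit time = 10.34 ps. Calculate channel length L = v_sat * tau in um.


Step 1: tau in seconds = 10.34 ps * 1e-12 = 1.0340e-11 s
Step 2: L = v_sat * tau = 1e7 * 1.0340e-11 = 1.0340e-04 cm
Step 3: L in um = 1.0340e-04 * 1e4 = 1.034 um

1.034


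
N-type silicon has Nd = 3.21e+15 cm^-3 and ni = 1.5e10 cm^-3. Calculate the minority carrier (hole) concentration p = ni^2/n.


Step 1: Since Nd >> ni, n ≈ Nd = 3.21e+15 cm^-3
Step 2: p = ni^2 / n = (1.5e10)^2 / 3.21e+15
Step 3: p = 2.25e20 / 3.21e+15 = 7.01e+04 cm^-3

7.01e+04


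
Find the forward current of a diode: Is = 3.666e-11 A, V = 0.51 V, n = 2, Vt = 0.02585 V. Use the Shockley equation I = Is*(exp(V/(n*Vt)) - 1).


Step 1: V/(n*Vt) = 0.51/(2*0.02585) = 9.8646
Step 2: exp(9.8646) = 1.9237e+04
Step 3: I = 3.666e-11 * (1.9237e+04 - 1) = 7.05e-07 A

7.05e-07


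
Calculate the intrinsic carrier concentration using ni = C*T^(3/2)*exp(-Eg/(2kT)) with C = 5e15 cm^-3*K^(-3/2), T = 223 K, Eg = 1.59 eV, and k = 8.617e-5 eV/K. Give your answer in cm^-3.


Step 1: Compute kT = 8.617e-5 * 223 = 0.01921591 eV
Step 2: Exponent = -Eg/(2kT) = -1.59/(2*0.01921591) = -41.37197
Step 3: T^(3/2) = 223^1.5 = 3330.10
Step 4: ni = 5e15 * 3330.10 * exp(-41.37197) = 1.79e+01 cm^-3

1.79e+01


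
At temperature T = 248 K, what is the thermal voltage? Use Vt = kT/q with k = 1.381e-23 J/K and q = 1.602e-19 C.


Step 1: kT = 1.381e-23 * 248 = 3.42488e-21 J
Step 2: Vt = kT/q = 3.42488e-21 / 1.602e-19
Step 3: Vt = 0.02138 V

0.02138


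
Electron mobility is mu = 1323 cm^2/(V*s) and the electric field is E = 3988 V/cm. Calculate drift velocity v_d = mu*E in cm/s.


Step 1: v_d = mu * E
Step 2: v_d = 1323 * 3988 = 5276124
Step 3: v_d = 5.28e+06 cm/s

5.28e+06


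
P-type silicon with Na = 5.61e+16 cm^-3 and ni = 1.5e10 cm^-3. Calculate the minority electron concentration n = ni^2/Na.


Step 1: Majority hole concentration p ≈ Na = 5.61e+16 cm^-3
Step 2: n = ni^2 / Na = (1.5e10)^2 / 5.61e+16
Step 3: n = 4.01e+03 cm^-3

4.01e+03


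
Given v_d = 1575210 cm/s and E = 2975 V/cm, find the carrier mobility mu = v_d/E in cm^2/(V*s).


Step 1: mu = v_d / E
Step 2: mu = 1575210 / 2975
Step 3: mu = 529.48 cm^2/(V*s)

529.48


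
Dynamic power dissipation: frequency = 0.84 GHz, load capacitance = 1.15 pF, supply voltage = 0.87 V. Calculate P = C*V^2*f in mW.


Step 1: V^2 = 0.87^2 = 0.7569 V^2
Step 2: P = C*V^2*f = 1.15e-12 F * 0.7569 * 0.84e9 Hz
Step 3: P = 7.311654e-04 W
Step 4: P = 0.731 mW

0.731


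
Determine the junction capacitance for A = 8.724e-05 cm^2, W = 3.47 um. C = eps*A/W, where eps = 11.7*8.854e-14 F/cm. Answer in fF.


Step 1: eps_Si = 11.7 * 8.854e-14 = 1.035918e-12 F/cm
Step 2: W in cm = 3.47 * 1e-4 = 3.47e-04 cm
Step 3: C = 1.035918e-12 * 8.724e-05 / 3.47e-04 = 2.604423e-13 F
Step 4: C = 260.44 fF

260.44


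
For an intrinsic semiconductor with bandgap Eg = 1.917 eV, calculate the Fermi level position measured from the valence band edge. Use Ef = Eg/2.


Step 1: For an intrinsic semiconductor, the Fermi level sits at midgap.
Step 2: Ef = Eg / 2 = 1.917 / 2 = 0.9585 eV

0.9585


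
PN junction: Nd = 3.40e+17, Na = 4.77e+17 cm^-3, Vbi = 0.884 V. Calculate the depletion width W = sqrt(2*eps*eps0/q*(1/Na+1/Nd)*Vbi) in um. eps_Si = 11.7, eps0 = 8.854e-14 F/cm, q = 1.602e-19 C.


Step 1: 1/Na + 1/Nd = 1/4.77e+17 + 1/3.40e+17 = 5.03761e-18
Step 2: 2*eps*eps0/q = 2*11.7*8.854e-14/1.602e-19 = 1.293281e+07
Step 3: W^2 = 1.293281e+07 * 5.03761e-18 * 0.884 = 5.75930e-11
Step 4: W = sqrt(5.75930e-11) = 7.589e-06 cm = 0.07589 um

0.07589


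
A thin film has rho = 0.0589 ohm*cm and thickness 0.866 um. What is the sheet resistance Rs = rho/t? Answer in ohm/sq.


Step 1: Convert thickness to cm: t = 0.866 um = 8.6600e-05 cm
Step 2: Rs = rho / t = 0.0589 / 8.6600e-05
Step 3: Rs = 680.1 ohm/sq

680.1


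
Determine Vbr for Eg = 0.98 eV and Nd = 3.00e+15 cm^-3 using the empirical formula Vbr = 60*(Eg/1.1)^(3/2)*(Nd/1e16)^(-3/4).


Step 1: Eg/1.1 = 0.98/1.1 = 0.890909
Step 2: (Eg/1.1)^1.5 = 0.890909^1.5 = 0.840911
Step 3: (Nd/1e16)^(-0.75) = (0.3)^(-0.75) = 2.466943
Step 4: Vbr = 60 * 0.840911 * 2.466943 = 124.5 V

124.5


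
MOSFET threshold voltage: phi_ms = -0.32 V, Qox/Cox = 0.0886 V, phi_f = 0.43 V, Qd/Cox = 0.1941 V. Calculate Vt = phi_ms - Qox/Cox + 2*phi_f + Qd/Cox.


Step 1: Vt = phi_ms - Qox/Cox + 2*phi_f + Qd/Cox
Step 2: Vt = -0.32 - 0.0886 + 2*0.43 + 0.1941
Step 3: Vt = -0.32 - 0.0886 + 0.86 + 0.1941
Step 4: Vt = 0.6455 V

0.6455


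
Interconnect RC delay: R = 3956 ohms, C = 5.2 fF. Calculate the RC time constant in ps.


Step 1: tau = R * C
Step 2: tau = 3956 * 5.2 fF = 3956 * 5.2e-15 F
Step 3: tau = 2.05712e-11 s = 20.5712 ps

20.5712


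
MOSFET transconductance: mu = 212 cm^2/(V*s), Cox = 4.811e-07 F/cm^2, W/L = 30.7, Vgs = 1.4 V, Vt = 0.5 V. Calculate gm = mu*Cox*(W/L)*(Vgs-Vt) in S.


Step 1: Vov = Vgs - Vt = 1.4 - 0.5 = 0.9 V
Step 2: gm = mu * Cox * (W/L) * Vov
Step 3: gm = 212 * 4.811e-07 * 30.7 * 0.9 = 2.82e-03 S

2.82e-03


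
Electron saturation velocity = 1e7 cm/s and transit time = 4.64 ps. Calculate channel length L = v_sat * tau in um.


Step 1: tau in seconds = 4.64 ps * 1e-12 = 4.6400e-12 s
Step 2: L = v_sat * tau = 1e7 * 4.6400e-12 = 4.6400e-05 cm
Step 3: L in um = 4.6400e-05 * 1e4 = 0.464 um

0.464


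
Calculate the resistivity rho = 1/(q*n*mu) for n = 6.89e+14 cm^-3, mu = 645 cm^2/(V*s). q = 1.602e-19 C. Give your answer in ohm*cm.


Step 1: sigma = q * n * mu = 1.602e-19 * 6.89e+14 * 645 = 7.11937e-02 S/cm
Step 2: rho = 1 / sigma = 1 / 7.11937e-02 = 14.05 ohm*cm

14.05


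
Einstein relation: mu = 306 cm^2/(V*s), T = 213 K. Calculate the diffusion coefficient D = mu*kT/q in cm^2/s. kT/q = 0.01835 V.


Step 1: D = mu * (kT/q)
Step 2: D = 306 * 0.01835
Step 3: D = 5.62 cm^2/s

5.62


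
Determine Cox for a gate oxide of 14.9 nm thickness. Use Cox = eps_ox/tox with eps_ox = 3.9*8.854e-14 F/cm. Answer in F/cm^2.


Step 1: eps_ox = 3.9 * 8.854e-14 = 3.45306e-13 F/cm
Step 2: tox in cm = 14.9 nm * 1e-7 = 1.4900e-06 cm
Step 3: Cox = 3.45306e-13 / 1.4900e-06 = 2.32e-07 F/cm^2

2.32e-07


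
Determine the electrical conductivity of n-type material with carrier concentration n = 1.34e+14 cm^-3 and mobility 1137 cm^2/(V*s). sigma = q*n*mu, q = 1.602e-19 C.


Step 1: sigma = q * n * mu
Step 2: sigma = 1.602e-19 * 1.34e+14 * 1137
Step 3: sigma = 2.441e-02 S/cm

2.441e-02


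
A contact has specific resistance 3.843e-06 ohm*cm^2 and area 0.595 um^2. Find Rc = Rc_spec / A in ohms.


Step 1: Convert area to cm^2: 0.595 um^2 = 5.9500e-09 cm^2
Step 2: Rc = Rc_spec / A = 3.843e-06 / 5.9500e-09
Step 3: Rc = 6.46e+02 ohms

6.46e+02


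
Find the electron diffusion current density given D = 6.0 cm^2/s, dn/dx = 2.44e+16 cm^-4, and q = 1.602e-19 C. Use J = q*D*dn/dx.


Step 1: J = q * D * (dn/dx)
Step 2: J = 1.602e-19 * 6.0 * 2.44e+16
Step 3: J = 2.35e-02 A/cm^2

2.35e-02


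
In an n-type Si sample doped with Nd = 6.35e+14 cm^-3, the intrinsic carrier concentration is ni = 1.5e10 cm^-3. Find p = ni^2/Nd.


Step 1: Since Nd >> ni, n ≈ Nd = 6.35e+14 cm^-3
Step 2: p = ni^2 / n = (1.5e10)^2 / 6.35e+14
Step 3: p = 2.25e20 / 6.35e+14 = 3.54e+05 cm^-3

3.54e+05


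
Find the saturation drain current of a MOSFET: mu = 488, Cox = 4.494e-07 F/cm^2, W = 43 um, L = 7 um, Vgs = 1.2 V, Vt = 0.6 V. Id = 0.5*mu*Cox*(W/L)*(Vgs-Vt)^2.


Step 1: Overdrive voltage Vov = Vgs - Vt = 1.2 - 0.6 = 0.6 V
Step 2: W/L = 43/7 = 6.14286
Step 3: Id = 0.5 * 488 * 4.494e-07 * 6.14286 * 0.6^2
Step 4: Id = 2.42e-04 A

2.42e-04


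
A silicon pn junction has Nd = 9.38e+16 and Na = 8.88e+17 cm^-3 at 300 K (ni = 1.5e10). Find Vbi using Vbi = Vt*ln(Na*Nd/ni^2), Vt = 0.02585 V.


Step 1: Compute Na*Nd/ni^2 = 8.88e+17 * 9.38e+16 / (1.5e10)^2 = 3.7020e+14
Step 2: ln(3.7020e+14) = 33.5451
Step 3: Vbi = 0.02585 * 33.5451 = 0.867 V

0.867


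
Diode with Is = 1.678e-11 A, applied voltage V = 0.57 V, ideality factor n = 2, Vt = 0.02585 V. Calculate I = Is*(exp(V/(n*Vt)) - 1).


Step 1: V/(n*Vt) = 0.57/(2*0.02585) = 11.0251
Step 2: exp(11.0251) = 6.1396e+04
Step 3: I = 1.678e-11 * (6.1396e+04 - 1) = 1.03e-06 A

1.03e-06


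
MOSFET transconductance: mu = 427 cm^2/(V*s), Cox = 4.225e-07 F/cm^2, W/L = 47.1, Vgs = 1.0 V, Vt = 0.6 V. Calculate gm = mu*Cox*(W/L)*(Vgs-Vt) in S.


Step 1: Vov = Vgs - Vt = 1.0 - 0.6 = 0.4 V
Step 2: gm = mu * Cox * (W/L) * Vov
Step 3: gm = 427 * 4.225e-07 * 47.1 * 0.4 = 3.40e-03 S

3.40e-03


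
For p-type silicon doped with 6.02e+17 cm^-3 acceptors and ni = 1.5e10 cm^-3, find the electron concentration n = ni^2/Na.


Step 1: Majority hole concentration p ≈ Na = 6.02e+17 cm^-3
Step 2: n = ni^2 / Na = (1.5e10)^2 / 6.02e+17
Step 3: n = 3.74e+02 cm^-3

3.74e+02


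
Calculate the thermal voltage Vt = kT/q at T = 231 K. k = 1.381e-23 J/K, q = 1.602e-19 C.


Step 1: kT = 1.381e-23 * 231 = 3.19011e-21 J
Step 2: Vt = kT/q = 3.19011e-21 / 1.602e-19
Step 3: Vt = 0.01991 V

0.01991


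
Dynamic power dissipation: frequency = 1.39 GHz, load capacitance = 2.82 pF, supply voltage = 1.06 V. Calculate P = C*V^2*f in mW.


Step 1: V^2 = 1.06^2 = 1.1236 V^2
Step 2: P = C*V^2*f = 2.82e-12 F * 1.1236 * 1.39e9 Hz
Step 3: P = 4.40428728e-03 W
Step 4: P = 4.404 mW

4.404


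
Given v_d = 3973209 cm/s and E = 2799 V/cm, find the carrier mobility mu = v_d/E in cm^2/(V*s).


Step 1: mu = v_d / E
Step 2: mu = 3973209 / 2799
Step 3: mu = 1419.51 cm^2/(V*s)

1419.51


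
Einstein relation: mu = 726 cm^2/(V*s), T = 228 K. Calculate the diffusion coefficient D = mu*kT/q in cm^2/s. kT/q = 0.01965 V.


Step 1: D = mu * (kT/q)
Step 2: D = 726 * 0.01965
Step 3: D = 14.27 cm^2/s

14.27


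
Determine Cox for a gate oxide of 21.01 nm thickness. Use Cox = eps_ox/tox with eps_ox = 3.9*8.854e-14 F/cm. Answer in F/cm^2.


Step 1: eps_ox = 3.9 * 8.854e-14 = 3.45306e-13 F/cm
Step 2: tox in cm = 21.01 nm * 1e-7 = 2.1010e-06 cm
Step 3: Cox = 3.45306e-13 / 2.1010e-06 = 1.64e-07 F/cm^2

1.64e-07


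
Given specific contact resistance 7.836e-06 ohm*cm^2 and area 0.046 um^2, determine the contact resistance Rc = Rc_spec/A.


Step 1: Convert area to cm^2: 0.046 um^2 = 4.6000e-10 cm^2
Step 2: Rc = Rc_spec / A = 7.836e-06 / 4.6000e-10
Step 3: Rc = 1.70e+04 ohms

1.70e+04


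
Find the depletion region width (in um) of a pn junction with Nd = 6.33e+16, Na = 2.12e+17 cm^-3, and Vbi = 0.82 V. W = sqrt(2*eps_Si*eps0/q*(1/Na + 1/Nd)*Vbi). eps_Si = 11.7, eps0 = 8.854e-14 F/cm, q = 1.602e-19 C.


Step 1: 1/Na + 1/Nd = 1/2.12e+17 + 1/6.33e+16 = 2.05148e-17
Step 2: 2*eps*eps0/q = 2*11.7*8.854e-14/1.602e-19 = 1.293281e+07
Step 3: W^2 = 1.293281e+07 * 2.05148e-17 * 0.82 = 2.17557e-10
Step 4: W = sqrt(2.17557e-10) = 1.475e-05 cm = 0.1475 um

0.1475


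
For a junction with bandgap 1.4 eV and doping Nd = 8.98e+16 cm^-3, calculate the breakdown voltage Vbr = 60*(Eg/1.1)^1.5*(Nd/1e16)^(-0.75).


Step 1: Eg/1.1 = 1.4/1.1 = 1.272727
Step 2: (Eg/1.1)^1.5 = 1.272727^1.5 = 1.435830
Step 3: (Nd/1e16)^(-0.75) = (8.98)^(-0.75) = 0.192771
Step 4: Vbr = 60 * 1.435830 * 0.192771 = 16.6 V

16.6


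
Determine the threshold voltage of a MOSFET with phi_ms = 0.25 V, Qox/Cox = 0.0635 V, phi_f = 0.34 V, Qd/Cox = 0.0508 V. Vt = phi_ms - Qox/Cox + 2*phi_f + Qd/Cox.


Step 1: Vt = phi_ms - Qox/Cox + 2*phi_f + Qd/Cox
Step 2: Vt = 0.25 - 0.0635 + 2*0.34 + 0.0508
Step 3: Vt = 0.25 - 0.0635 + 0.68 + 0.0508
Step 4: Vt = 0.9173 V

0.9173


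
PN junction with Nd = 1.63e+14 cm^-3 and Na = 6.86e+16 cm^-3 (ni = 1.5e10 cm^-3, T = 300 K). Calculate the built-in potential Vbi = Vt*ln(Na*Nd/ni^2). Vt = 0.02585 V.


Step 1: Compute Na*Nd/ni^2 = 6.86e+16 * 1.63e+14 / (1.5e10)^2 = 4.9697e+10
Step 2: ln(4.9697e+10) = 24.6292
Step 3: Vbi = 0.02585 * 24.6292 = 0.637 V

0.637


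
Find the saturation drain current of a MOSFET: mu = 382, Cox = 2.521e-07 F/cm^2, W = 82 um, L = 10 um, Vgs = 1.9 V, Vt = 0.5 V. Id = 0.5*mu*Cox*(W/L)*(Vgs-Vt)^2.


Step 1: Overdrive voltage Vov = Vgs - Vt = 1.9 - 0.5 = 1.4 V
Step 2: W/L = 82/10 = 8.2
Step 3: Id = 0.5 * 382 * 2.521e-07 * 8.2 * 1.4^2
Step 4: Id = 7.74e-04 A

7.74e-04


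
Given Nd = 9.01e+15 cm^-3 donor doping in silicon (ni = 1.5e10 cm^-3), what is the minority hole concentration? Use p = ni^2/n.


Step 1: Since Nd >> ni, n ≈ Nd = 9.01e+15 cm^-3
Step 2: p = ni^2 / n = (1.5e10)^2 / 9.01e+15
Step 3: p = 2.25e20 / 9.01e+15 = 2.50e+04 cm^-3

2.50e+04


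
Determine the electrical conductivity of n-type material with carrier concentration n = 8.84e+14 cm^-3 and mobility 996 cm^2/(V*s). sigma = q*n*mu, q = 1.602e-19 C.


Step 1: sigma = q * n * mu
Step 2: sigma = 1.602e-19 * 8.84e+14 * 996
Step 3: sigma = 1.411e-01 S/cm

1.411e-01


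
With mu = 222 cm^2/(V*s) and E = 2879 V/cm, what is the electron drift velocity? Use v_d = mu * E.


Step 1: v_d = mu * E
Step 2: v_d = 222 * 2879 = 639138
Step 3: v_d = 6.39e+05 cm/s

6.39e+05


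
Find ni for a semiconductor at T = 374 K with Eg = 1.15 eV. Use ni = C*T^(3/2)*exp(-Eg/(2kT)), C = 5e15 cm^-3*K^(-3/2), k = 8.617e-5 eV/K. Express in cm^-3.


Step 1: Compute kT = 8.617e-5 * 374 = 0.03222758 eV
Step 2: Exponent = -Eg/(2kT) = -1.15/(2*0.03222758) = -17.84186
Step 3: T^(3/2) = 374^1.5 = 7232.82
Step 4: ni = 5e15 * 7232.82 * exp(-17.84186) = 6.45e+11 cm^-3

6.45e+11


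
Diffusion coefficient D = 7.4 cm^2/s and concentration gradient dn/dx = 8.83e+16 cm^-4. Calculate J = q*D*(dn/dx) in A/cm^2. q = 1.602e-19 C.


Step 1: J = q * D * (dn/dx)
Step 2: J = 1.602e-19 * 7.4 * 8.83e+16
Step 3: J = 1.05e-01 A/cm^2

1.05e-01


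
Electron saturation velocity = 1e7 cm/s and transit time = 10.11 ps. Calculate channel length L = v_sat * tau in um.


Step 1: tau in seconds = 10.11 ps * 1e-12 = 1.0110e-11 s
Step 2: L = v_sat * tau = 1e7 * 1.0110e-11 = 1.0110e-04 cm
Step 3: L in um = 1.0110e-04 * 1e4 = 1.011 um

1.011


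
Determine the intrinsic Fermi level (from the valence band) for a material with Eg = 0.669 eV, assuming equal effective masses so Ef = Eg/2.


Step 1: For an intrinsic semiconductor, the Fermi level sits at midgap.
Step 2: Ef = Eg / 2 = 0.669 / 2 = 0.3345 eV

0.3345


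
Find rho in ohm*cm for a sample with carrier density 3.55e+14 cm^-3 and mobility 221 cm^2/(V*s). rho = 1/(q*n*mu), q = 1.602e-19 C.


Step 1: sigma = q * n * mu = 1.602e-19 * 3.55e+14 * 221 = 1.25685e-02 S/cm
Step 2: rho = 1 / sigma = 1 / 1.25685e-02 = 79.56 ohm*cm

79.56


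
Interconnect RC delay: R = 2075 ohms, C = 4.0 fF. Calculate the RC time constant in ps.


Step 1: tau = R * C
Step 2: tau = 2075 * 4.0 fF = 2075 * 4.0e-15 F
Step 3: tau = 8.3e-12 s = 8.3 ps

8.3


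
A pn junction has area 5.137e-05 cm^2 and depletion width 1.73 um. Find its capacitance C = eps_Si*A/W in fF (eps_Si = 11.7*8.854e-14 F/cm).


Step 1: eps_Si = 11.7 * 8.854e-14 = 1.035918e-12 F/cm
Step 2: W in cm = 1.73 * 1e-4 = 1.73e-04 cm
Step 3: C = 1.035918e-12 * 5.137e-05 / 1.73e-04 = 3.076018e-13 F
Step 4: C = 307.6 fF

307.6


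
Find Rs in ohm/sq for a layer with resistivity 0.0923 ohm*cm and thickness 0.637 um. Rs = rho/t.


Step 1: Convert thickness to cm: t = 0.637 um = 6.3700e-05 cm
Step 2: Rs = rho / t = 0.0923 / 6.3700e-05
Step 3: Rs = 1449.0 ohm/sq

1449.0


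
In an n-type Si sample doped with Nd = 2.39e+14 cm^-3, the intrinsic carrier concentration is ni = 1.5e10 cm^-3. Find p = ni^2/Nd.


Step 1: Since Nd >> ni, n ≈ Nd = 2.39e+14 cm^-3
Step 2: p = ni^2 / n = (1.5e10)^2 / 2.39e+14
Step 3: p = 2.25e20 / 2.39e+14 = 9.41e+05 cm^-3

9.41e+05


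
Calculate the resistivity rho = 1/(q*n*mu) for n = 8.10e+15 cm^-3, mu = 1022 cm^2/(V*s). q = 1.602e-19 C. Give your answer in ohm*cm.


Step 1: sigma = q * n * mu = 1.602e-19 * 8.10e+15 * 1022 = 1.32617e+00 S/cm
Step 2: rho = 1 / sigma = 1 / 1.32617e+00 = 0.7541 ohm*cm

0.7541


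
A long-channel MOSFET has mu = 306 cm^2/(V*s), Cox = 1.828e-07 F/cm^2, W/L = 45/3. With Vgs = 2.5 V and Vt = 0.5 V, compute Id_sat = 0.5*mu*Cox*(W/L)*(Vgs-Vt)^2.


Step 1: Overdrive voltage Vov = Vgs - Vt = 2.5 - 0.5 = 2.0 V
Step 2: W/L = 45/3 = 15
Step 3: Id = 0.5 * 306 * 1.828e-07 * 15 * 2.0^2
Step 4: Id = 1.68e-03 A

1.68e-03


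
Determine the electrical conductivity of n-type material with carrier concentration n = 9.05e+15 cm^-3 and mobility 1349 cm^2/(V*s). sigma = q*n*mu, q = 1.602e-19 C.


Step 1: sigma = q * n * mu
Step 2: sigma = 1.602e-19 * 9.05e+15 * 1349
Step 3: sigma = 1.956e+00 S/cm

1.956e+00


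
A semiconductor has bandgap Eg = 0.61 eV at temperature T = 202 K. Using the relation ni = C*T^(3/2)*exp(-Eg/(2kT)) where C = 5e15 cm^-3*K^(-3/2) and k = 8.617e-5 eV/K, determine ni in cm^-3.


Step 1: Compute kT = 8.617e-5 * 202 = 0.01740634 eV
Step 2: Exponent = -Eg/(2kT) = -0.61/(2*0.01740634) = -17.52235
Step 3: T^(3/2) = 202^1.5 = 2870.96
Step 4: ni = 5e15 * 2870.96 * exp(-17.52235) = 3.52e+11 cm^-3

3.52e+11


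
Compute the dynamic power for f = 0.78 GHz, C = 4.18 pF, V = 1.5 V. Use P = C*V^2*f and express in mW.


Step 1: V^2 = 1.5^2 = 2.25 V^2
Step 2: P = C*V^2*f = 4.18e-12 F * 2.25 * 0.78e9 Hz
Step 3: P = 7.3359e-03 W
Step 4: P = 7.336 mW

7.336


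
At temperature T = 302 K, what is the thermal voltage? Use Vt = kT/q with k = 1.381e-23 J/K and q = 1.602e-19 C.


Step 1: kT = 1.381e-23 * 302 = 4.17062e-21 J
Step 2: Vt = kT/q = 4.17062e-21 / 1.602e-19
Step 3: Vt = 0.02603 V

0.02603


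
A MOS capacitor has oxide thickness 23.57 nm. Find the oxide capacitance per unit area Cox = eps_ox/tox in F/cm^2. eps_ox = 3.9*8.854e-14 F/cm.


Step 1: eps_ox = 3.9 * 8.854e-14 = 3.45306e-13 F/cm
Step 2: tox in cm = 23.57 nm * 1e-7 = 2.3570e-06 cm
Step 3: Cox = 3.45306e-13 / 2.3570e-06 = 1.47e-07 F/cm^2

1.47e-07
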